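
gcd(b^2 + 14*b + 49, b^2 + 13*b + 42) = b + 7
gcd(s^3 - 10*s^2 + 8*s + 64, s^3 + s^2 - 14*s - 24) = s^2 - 2*s - 8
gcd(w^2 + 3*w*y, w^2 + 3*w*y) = w^2 + 3*w*y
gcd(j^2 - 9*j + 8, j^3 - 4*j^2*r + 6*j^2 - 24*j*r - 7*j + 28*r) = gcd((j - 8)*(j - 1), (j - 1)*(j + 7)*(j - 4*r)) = j - 1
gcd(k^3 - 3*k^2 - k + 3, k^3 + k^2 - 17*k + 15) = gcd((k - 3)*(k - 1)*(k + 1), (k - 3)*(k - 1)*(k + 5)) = k^2 - 4*k + 3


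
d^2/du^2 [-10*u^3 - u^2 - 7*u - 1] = -60*u - 2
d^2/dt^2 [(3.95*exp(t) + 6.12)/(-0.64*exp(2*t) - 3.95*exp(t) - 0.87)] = (-1.61792*exp(4*t) - 0.0414080000000041*exp(3*t) - 33.2179200000001*exp(2*t) - 68.282661*exp(t) + 18.041625)*exp(t)/(0.262144*exp(6*t) + 4.85376*exp(5*t) + 31.025856*exp(4*t) + 74.826035*exp(3*t) + 42.175773*exp(2*t) + 8.969265*exp(t) + 0.658503)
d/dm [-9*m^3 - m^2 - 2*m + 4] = -27*m^2 - 2*m - 2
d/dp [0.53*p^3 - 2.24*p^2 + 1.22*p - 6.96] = 1.59*p^2 - 4.48*p + 1.22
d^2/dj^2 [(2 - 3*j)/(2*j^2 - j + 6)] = 2*(-(3*j - 2)*(4*j - 1)^2 + (18*j - 7)*(2*j^2 - j + 6))/(2*j^2 - j + 6)^3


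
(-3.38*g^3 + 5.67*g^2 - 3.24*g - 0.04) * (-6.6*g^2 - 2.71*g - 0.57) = 22.308*g^5 - 28.2622*g^4 + 7.9449*g^3 + 5.8125*g^2 + 1.9552*g + 0.0228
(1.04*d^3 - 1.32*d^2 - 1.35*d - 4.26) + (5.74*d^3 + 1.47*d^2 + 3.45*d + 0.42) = 6.78*d^3 + 0.15*d^2 + 2.1*d - 3.84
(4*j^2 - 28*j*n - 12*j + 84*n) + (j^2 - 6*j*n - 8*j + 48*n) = 5*j^2 - 34*j*n - 20*j + 132*n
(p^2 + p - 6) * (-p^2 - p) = -p^4 - 2*p^3 + 5*p^2 + 6*p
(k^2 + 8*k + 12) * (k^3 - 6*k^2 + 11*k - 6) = k^5 + 2*k^4 - 25*k^3 + 10*k^2 + 84*k - 72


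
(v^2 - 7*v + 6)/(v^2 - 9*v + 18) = (v - 1)/(v - 3)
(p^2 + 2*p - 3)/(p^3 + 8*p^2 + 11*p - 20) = (p + 3)/(p^2 + 9*p + 20)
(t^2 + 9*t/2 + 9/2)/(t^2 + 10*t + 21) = (t + 3/2)/(t + 7)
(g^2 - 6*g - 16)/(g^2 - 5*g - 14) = (g - 8)/(g - 7)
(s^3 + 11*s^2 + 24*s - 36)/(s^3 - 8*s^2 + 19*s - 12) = (s^2 + 12*s + 36)/(s^2 - 7*s + 12)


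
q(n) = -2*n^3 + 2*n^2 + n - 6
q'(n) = -6*n^2 + 4*n + 1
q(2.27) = -16.82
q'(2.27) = -20.84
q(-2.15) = 20.97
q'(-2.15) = -35.34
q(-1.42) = 2.34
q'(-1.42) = -16.78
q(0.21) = -5.72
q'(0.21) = 1.58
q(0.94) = -4.95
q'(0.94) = -0.54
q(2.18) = -15.04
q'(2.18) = -18.79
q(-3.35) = 88.29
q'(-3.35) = -79.74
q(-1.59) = 5.51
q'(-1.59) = -20.53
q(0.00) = -6.00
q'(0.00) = 1.00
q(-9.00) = 1605.00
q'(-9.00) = -521.00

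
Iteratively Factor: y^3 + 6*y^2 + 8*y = (y + 2)*(y^2 + 4*y) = y*(y + 2)*(y + 4)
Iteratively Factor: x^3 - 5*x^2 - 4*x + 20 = (x - 2)*(x^2 - 3*x - 10) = (x - 5)*(x - 2)*(x + 2)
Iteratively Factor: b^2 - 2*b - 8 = (b - 4)*(b + 2)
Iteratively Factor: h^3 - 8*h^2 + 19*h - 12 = (h - 4)*(h^2 - 4*h + 3) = (h - 4)*(h - 1)*(h - 3)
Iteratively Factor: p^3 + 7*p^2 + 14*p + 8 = (p + 2)*(p^2 + 5*p + 4) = (p + 1)*(p + 2)*(p + 4)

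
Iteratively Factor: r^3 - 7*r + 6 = (r - 1)*(r^2 + r - 6) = (r - 1)*(r + 3)*(r - 2)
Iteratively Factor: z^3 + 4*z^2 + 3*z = (z + 3)*(z^2 + z) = (z + 1)*(z + 3)*(z)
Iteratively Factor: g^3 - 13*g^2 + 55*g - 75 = (g - 5)*(g^2 - 8*g + 15) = (g - 5)*(g - 3)*(g - 5)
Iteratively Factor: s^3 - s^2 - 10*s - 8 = (s - 4)*(s^2 + 3*s + 2) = (s - 4)*(s + 1)*(s + 2)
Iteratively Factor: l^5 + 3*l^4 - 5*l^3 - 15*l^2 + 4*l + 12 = (l - 1)*(l^4 + 4*l^3 - l^2 - 16*l - 12) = (l - 1)*(l + 3)*(l^3 + l^2 - 4*l - 4) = (l - 2)*(l - 1)*(l + 3)*(l^2 + 3*l + 2) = (l - 2)*(l - 1)*(l + 2)*(l + 3)*(l + 1)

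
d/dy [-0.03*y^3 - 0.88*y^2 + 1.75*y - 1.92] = -0.09*y^2 - 1.76*y + 1.75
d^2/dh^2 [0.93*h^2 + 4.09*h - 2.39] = 1.86000000000000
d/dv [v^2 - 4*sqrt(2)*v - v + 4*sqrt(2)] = 2*v - 4*sqrt(2) - 1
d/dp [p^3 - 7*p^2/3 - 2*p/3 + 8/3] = 3*p^2 - 14*p/3 - 2/3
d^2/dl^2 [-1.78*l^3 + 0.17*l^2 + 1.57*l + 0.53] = 0.34 - 10.68*l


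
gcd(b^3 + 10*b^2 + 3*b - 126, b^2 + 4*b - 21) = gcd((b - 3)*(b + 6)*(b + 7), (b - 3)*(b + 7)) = b^2 + 4*b - 21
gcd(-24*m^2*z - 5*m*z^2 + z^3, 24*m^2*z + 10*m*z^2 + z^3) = z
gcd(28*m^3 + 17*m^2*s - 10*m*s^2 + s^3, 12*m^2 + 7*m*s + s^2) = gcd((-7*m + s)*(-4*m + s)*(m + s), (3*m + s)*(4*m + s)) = 1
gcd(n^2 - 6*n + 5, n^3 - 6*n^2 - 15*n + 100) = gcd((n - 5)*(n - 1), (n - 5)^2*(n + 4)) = n - 5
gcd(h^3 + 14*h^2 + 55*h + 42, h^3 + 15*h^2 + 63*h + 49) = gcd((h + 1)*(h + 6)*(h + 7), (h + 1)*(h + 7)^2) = h^2 + 8*h + 7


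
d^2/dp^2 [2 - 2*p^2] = -4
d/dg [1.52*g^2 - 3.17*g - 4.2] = 3.04*g - 3.17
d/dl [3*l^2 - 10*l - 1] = 6*l - 10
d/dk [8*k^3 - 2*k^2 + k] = 24*k^2 - 4*k + 1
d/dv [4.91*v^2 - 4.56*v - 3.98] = 9.82*v - 4.56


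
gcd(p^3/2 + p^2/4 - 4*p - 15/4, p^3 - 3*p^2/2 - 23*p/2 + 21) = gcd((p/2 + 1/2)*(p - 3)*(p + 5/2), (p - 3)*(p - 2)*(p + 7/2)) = p - 3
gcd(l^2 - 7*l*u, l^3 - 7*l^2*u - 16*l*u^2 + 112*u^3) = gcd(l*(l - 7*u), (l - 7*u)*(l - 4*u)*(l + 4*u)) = -l + 7*u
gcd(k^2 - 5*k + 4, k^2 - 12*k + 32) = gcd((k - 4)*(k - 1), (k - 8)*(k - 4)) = k - 4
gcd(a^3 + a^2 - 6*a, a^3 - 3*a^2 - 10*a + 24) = a^2 + a - 6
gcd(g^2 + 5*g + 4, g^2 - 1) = g + 1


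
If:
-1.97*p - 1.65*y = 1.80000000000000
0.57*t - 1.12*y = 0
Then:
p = -0.83756345177665*y - 0.913705583756345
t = 1.96491228070175*y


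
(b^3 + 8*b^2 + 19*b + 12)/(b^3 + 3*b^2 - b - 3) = (b + 4)/(b - 1)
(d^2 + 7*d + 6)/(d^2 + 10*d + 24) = (d + 1)/(d + 4)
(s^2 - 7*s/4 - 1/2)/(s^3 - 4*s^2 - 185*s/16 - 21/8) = 4*(s - 2)/(4*s^2 - 17*s - 42)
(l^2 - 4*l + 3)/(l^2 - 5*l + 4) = (l - 3)/(l - 4)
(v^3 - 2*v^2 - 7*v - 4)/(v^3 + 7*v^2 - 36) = (v^3 - 2*v^2 - 7*v - 4)/(v^3 + 7*v^2 - 36)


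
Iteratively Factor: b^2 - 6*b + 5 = (b - 1)*(b - 5)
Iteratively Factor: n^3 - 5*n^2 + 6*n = (n)*(n^2 - 5*n + 6) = n*(n - 3)*(n - 2)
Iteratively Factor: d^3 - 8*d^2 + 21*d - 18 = (d - 3)*(d^2 - 5*d + 6) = (d - 3)*(d - 2)*(d - 3)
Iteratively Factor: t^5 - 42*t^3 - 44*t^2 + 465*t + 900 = (t + 3)*(t^4 - 3*t^3 - 33*t^2 + 55*t + 300) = (t + 3)^2*(t^3 - 6*t^2 - 15*t + 100) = (t + 3)^2*(t + 4)*(t^2 - 10*t + 25) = (t - 5)*(t + 3)^2*(t + 4)*(t - 5)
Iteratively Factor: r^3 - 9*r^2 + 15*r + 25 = (r - 5)*(r^2 - 4*r - 5) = (r - 5)*(r + 1)*(r - 5)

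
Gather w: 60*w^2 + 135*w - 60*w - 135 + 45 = 60*w^2 + 75*w - 90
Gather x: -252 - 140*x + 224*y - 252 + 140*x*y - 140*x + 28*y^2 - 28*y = x*(140*y - 280) + 28*y^2 + 196*y - 504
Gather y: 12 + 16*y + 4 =16*y + 16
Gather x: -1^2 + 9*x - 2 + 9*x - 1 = 18*x - 4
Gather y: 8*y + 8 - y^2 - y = -y^2 + 7*y + 8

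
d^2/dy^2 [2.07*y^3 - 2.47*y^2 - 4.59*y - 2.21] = 12.42*y - 4.94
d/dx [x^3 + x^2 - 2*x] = 3*x^2 + 2*x - 2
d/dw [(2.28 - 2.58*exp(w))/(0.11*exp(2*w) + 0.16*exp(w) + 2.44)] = (0.2838*exp(2*w) - 0.5016*exp(w) - 6.66)*exp(w)/(0.0121*exp(4*w) + 0.0352*exp(3*w) + 0.5624*exp(2*w) + 0.7808*exp(w) + 5.9536)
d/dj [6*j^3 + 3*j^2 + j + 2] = 18*j^2 + 6*j + 1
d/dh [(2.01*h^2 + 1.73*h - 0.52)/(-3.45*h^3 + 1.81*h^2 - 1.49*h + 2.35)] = (6.9345*h^4 + 11.937*h^3 - 11.5082*h^2 + 11.3294*h + 3.2907)/(11.9025*h^6 - 12.489*h^5 + 13.5571*h^4 - 21.6088*h^3 + 10.7271*h^2 - 7.003*h + 5.5225)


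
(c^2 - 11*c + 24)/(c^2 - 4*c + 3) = (c - 8)/(c - 1)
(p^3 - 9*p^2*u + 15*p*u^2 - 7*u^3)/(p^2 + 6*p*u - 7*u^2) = (p^2 - 8*p*u + 7*u^2)/(p + 7*u)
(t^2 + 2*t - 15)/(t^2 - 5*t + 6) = (t + 5)/(t - 2)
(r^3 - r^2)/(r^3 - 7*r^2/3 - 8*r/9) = 9*r*(1 - r)/(-9*r^2 + 21*r + 8)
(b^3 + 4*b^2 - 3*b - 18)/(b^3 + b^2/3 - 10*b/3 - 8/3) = 3*(b^2 + 6*b + 9)/(3*b^2 + 7*b + 4)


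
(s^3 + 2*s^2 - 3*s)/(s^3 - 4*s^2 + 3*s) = (s + 3)/(s - 3)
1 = 1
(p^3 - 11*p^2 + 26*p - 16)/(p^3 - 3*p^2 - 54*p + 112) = (p - 1)/(p + 7)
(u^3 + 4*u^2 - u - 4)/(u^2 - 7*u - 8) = (u^2 + 3*u - 4)/(u - 8)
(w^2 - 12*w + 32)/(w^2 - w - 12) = (w - 8)/(w + 3)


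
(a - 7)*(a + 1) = a^2 - 6*a - 7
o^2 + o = o*(o + 1)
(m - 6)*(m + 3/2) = m^2 - 9*m/2 - 9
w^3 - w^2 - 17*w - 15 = (w - 5)*(w + 1)*(w + 3)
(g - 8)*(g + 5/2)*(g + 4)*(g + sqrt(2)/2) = g^4 - 3*g^3/2 + sqrt(2)*g^3/2 - 42*g^2 - 3*sqrt(2)*g^2/4 - 80*g - 21*sqrt(2)*g - 40*sqrt(2)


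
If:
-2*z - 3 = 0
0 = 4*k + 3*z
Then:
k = 9/8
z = -3/2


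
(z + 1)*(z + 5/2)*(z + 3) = z^3 + 13*z^2/2 + 13*z + 15/2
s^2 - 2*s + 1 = (s - 1)^2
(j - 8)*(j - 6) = j^2 - 14*j + 48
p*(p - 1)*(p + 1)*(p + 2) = p^4 + 2*p^3 - p^2 - 2*p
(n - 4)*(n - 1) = n^2 - 5*n + 4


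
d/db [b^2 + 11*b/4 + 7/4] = 2*b + 11/4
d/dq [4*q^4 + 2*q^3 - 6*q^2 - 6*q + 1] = 16*q^3 + 6*q^2 - 12*q - 6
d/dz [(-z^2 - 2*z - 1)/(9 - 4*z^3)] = 2*(-6*z^2*(z^2 + 2*z + 1) + (z + 1)*(4*z^3 - 9))/(4*z^3 - 9)^2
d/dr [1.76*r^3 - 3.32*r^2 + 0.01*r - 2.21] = 5.28*r^2 - 6.64*r + 0.01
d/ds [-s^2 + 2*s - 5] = 2 - 2*s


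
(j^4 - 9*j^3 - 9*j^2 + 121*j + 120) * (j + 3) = j^5 - 6*j^4 - 36*j^3 + 94*j^2 + 483*j + 360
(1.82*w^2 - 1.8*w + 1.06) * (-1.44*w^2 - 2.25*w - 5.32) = -2.6208*w^4 - 1.503*w^3 - 7.1588*w^2 + 7.191*w - 5.6392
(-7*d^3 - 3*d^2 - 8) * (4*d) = -28*d^4 - 12*d^3 - 32*d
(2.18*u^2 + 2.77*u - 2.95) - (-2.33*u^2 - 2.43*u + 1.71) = 4.51*u^2 + 5.2*u - 4.66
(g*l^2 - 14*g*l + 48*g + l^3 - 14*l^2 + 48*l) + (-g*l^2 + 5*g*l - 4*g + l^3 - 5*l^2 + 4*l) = -9*g*l + 44*g + 2*l^3 - 19*l^2 + 52*l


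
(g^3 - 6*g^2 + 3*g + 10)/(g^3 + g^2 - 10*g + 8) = (g^2 - 4*g - 5)/(g^2 + 3*g - 4)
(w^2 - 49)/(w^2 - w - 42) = (w + 7)/(w + 6)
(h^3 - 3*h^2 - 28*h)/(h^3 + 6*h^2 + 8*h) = (h - 7)/(h + 2)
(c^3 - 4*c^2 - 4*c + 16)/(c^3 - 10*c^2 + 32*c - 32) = (c + 2)/(c - 4)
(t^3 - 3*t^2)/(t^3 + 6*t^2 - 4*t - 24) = t^2*(t - 3)/(t^3 + 6*t^2 - 4*t - 24)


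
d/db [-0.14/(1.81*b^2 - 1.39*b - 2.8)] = (0.5068*b - 0.1946)/(-1.81*b^2 + 1.39*b + 2.8)^2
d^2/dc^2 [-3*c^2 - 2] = -6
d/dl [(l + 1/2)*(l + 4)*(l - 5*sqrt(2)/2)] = 3*l^2 - 5*sqrt(2)*l + 9*l - 45*sqrt(2)/4 + 2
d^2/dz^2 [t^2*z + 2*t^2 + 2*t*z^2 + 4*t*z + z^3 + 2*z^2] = 4*t + 6*z + 4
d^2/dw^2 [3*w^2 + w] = 6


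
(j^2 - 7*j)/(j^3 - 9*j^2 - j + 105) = j/(j^2 - 2*j - 15)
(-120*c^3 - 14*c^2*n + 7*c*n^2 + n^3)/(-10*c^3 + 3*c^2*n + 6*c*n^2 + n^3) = (24*c^2 - 2*c*n - n^2)/(2*c^2 - c*n - n^2)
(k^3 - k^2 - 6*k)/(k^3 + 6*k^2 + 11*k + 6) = k*(k - 3)/(k^2 + 4*k + 3)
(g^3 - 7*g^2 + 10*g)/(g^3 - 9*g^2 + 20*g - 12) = g*(g - 5)/(g^2 - 7*g + 6)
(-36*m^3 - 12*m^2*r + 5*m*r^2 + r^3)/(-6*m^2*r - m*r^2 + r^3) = (6*m + r)/r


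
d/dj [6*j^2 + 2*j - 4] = 12*j + 2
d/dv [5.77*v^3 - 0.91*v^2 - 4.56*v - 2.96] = 17.31*v^2 - 1.82*v - 4.56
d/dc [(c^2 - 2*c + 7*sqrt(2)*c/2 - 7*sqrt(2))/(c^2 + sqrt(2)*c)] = (-5*sqrt(2)*c^2 + 4*c^2 + 28*sqrt(2)*c + 28)/(2*c^2*(c^2 + 2*sqrt(2)*c + 2))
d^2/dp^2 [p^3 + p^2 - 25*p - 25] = 6*p + 2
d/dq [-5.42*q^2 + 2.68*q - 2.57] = 2.68 - 10.84*q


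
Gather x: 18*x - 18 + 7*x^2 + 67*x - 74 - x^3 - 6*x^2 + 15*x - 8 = -x^3 + x^2 + 100*x - 100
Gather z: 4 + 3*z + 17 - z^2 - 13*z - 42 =-z^2 - 10*z - 21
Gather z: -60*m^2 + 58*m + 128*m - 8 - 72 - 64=-60*m^2 + 186*m - 144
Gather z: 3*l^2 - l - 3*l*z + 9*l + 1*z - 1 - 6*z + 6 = 3*l^2 + 8*l + z*(-3*l - 5) + 5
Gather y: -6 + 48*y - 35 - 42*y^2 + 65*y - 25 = -42*y^2 + 113*y - 66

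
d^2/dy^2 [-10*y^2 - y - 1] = -20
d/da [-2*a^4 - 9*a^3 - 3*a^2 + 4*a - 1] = -8*a^3 - 27*a^2 - 6*a + 4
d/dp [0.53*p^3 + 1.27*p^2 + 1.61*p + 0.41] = 1.59*p^2 + 2.54*p + 1.61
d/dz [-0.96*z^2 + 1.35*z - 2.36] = 1.35 - 1.92*z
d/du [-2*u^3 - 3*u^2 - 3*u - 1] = -6*u^2 - 6*u - 3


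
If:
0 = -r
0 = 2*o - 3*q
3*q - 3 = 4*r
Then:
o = 3/2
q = 1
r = 0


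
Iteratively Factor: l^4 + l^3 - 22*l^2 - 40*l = (l + 2)*(l^3 - l^2 - 20*l) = (l - 5)*(l + 2)*(l^2 + 4*l) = (l - 5)*(l + 2)*(l + 4)*(l)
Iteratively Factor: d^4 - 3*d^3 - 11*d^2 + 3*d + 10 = (d + 2)*(d^3 - 5*d^2 - d + 5) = (d + 1)*(d + 2)*(d^2 - 6*d + 5) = (d - 5)*(d + 1)*(d + 2)*(d - 1)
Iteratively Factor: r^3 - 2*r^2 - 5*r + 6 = (r + 2)*(r^2 - 4*r + 3) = (r - 3)*(r + 2)*(r - 1)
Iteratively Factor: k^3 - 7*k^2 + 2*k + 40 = (k - 4)*(k^2 - 3*k - 10) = (k - 4)*(k + 2)*(k - 5)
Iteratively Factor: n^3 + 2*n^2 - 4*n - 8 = (n + 2)*(n^2 - 4) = (n - 2)*(n + 2)*(n + 2)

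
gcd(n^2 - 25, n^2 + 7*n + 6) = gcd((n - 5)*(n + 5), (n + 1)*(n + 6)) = 1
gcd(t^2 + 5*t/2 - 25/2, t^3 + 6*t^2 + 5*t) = t + 5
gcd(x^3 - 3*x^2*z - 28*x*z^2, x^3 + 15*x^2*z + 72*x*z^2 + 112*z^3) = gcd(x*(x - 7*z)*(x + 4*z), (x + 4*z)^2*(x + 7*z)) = x + 4*z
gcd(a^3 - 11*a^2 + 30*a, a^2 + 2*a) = a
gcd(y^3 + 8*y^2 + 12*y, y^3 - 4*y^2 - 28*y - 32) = y + 2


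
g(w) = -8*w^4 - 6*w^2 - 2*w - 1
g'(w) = -32*w^3 - 12*w - 2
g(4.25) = -2727.91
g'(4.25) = -2509.50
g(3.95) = -2050.02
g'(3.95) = -2021.56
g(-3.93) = -1994.17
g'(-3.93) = 1987.51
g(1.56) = -66.10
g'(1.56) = -142.21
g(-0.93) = -10.31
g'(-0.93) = 34.90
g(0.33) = -2.41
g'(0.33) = -7.11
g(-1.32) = -33.10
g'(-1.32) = 87.44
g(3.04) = -745.79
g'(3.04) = -937.50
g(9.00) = -52993.00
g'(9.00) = -23438.00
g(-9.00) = -52957.00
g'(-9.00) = 23434.00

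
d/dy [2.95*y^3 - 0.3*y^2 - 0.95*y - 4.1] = 8.85*y^2 - 0.6*y - 0.95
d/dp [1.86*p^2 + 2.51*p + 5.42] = 3.72*p + 2.51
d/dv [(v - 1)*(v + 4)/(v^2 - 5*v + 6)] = 2*(-4*v^2 + 10*v - 1)/(v^4 - 10*v^3 + 37*v^2 - 60*v + 36)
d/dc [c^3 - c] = 3*c^2 - 1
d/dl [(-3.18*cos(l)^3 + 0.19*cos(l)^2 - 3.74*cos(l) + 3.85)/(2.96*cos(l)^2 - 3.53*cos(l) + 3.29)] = (9.4128*cos(l)^4 - 22.4508*cos(l)^3 + 20.9869*cos(l)^2 + 21.5418*cos(l) - 1.2859)*sin(l)/(8.7616*cos(l)^4 - 20.8976*cos(l)^3 + 31.9377*cos(l)^2 - 23.2274*cos(l) + 10.8241)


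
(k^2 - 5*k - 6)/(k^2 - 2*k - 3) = (k - 6)/(k - 3)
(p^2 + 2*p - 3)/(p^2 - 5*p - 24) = (p - 1)/(p - 8)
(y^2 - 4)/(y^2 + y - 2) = (y - 2)/(y - 1)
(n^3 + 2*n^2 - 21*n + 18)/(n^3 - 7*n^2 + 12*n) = (n^2 + 5*n - 6)/(n*(n - 4))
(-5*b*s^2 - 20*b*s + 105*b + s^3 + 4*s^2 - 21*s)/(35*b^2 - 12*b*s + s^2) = (s^2 + 4*s - 21)/(-7*b + s)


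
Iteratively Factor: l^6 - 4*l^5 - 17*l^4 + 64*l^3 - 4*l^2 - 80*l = (l - 5)*(l^5 + l^4 - 12*l^3 + 4*l^2 + 16*l) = (l - 5)*(l - 2)*(l^4 + 3*l^3 - 6*l^2 - 8*l) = l*(l - 5)*(l - 2)*(l^3 + 3*l^2 - 6*l - 8) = l*(l - 5)*(l - 2)*(l + 1)*(l^2 + 2*l - 8) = l*(l - 5)*(l - 2)^2*(l + 1)*(l + 4)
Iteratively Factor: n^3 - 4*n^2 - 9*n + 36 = (n + 3)*(n^2 - 7*n + 12) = (n - 3)*(n + 3)*(n - 4)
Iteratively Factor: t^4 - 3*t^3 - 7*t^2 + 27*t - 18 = (t - 1)*(t^3 - 2*t^2 - 9*t + 18) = (t - 1)*(t + 3)*(t^2 - 5*t + 6) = (t - 3)*(t - 1)*(t + 3)*(t - 2)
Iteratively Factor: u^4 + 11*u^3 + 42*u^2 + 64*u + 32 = (u + 1)*(u^3 + 10*u^2 + 32*u + 32) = (u + 1)*(u + 4)*(u^2 + 6*u + 8) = (u + 1)*(u + 2)*(u + 4)*(u + 4)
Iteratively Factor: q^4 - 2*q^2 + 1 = (q - 1)*(q^3 + q^2 - q - 1) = (q - 1)*(q + 1)*(q^2 - 1) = (q - 1)*(q + 1)^2*(q - 1)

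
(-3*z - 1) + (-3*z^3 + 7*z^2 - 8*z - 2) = -3*z^3 + 7*z^2 - 11*z - 3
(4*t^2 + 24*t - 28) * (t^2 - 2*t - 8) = 4*t^4 + 16*t^3 - 108*t^2 - 136*t + 224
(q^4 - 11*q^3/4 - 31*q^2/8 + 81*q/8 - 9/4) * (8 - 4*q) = -4*q^5 + 19*q^4 - 13*q^3/2 - 143*q^2/2 + 90*q - 18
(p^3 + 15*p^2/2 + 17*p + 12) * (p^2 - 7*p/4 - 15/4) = p^5 + 23*p^4/4 + p^3/8 - 367*p^2/8 - 339*p/4 - 45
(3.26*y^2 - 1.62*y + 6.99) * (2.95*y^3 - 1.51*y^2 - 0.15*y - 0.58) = 9.617*y^5 - 9.7016*y^4 + 22.5777*y^3 - 12.2027*y^2 - 0.1089*y - 4.0542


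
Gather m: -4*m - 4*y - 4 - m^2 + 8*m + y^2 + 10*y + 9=-m^2 + 4*m + y^2 + 6*y + 5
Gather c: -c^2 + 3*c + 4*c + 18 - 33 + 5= -c^2 + 7*c - 10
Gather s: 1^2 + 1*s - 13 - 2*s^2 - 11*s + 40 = -2*s^2 - 10*s + 28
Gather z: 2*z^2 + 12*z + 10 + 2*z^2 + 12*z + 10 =4*z^2 + 24*z + 20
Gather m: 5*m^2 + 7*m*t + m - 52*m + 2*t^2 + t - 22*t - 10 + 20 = 5*m^2 + m*(7*t - 51) + 2*t^2 - 21*t + 10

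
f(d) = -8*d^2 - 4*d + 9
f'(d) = -16*d - 4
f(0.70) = 2.28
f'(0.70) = -15.20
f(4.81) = -195.33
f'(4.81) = -80.96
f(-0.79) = 7.17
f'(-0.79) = 8.64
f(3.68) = -114.06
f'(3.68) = -62.88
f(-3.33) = -66.39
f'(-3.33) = 49.28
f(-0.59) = 8.58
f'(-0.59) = 5.44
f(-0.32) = 9.46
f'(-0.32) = 1.12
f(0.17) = 8.09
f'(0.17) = -6.72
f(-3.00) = -51.00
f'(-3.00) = 44.00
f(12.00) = -1191.00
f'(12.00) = -196.00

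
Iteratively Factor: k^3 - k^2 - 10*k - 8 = (k + 1)*(k^2 - 2*k - 8) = (k + 1)*(k + 2)*(k - 4)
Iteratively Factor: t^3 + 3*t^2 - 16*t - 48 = (t - 4)*(t^2 + 7*t + 12) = (t - 4)*(t + 4)*(t + 3)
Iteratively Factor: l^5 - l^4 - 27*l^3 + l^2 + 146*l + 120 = (l - 3)*(l^4 + 2*l^3 - 21*l^2 - 62*l - 40) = (l - 3)*(l + 1)*(l^3 + l^2 - 22*l - 40) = (l - 3)*(l + 1)*(l + 2)*(l^2 - l - 20) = (l - 5)*(l - 3)*(l + 1)*(l + 2)*(l + 4)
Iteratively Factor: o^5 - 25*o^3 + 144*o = (o - 3)*(o^4 + 3*o^3 - 16*o^2 - 48*o) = (o - 4)*(o - 3)*(o^3 + 7*o^2 + 12*o) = o*(o - 4)*(o - 3)*(o^2 + 7*o + 12) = o*(o - 4)*(o - 3)*(o + 3)*(o + 4)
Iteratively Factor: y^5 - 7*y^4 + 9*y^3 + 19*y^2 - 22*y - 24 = (y + 1)*(y^4 - 8*y^3 + 17*y^2 + 2*y - 24) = (y - 3)*(y + 1)*(y^3 - 5*y^2 + 2*y + 8) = (y - 3)*(y - 2)*(y + 1)*(y^2 - 3*y - 4) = (y - 3)*(y - 2)*(y + 1)^2*(y - 4)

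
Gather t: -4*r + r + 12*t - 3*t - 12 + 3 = -3*r + 9*t - 9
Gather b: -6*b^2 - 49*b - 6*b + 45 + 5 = -6*b^2 - 55*b + 50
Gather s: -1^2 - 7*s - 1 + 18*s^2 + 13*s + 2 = 18*s^2 + 6*s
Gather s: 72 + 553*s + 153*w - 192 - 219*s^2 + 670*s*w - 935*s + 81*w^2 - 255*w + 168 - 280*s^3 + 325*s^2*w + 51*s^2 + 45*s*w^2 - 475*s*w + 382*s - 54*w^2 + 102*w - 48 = -280*s^3 + s^2*(325*w - 168) + s*(45*w^2 + 195*w) + 27*w^2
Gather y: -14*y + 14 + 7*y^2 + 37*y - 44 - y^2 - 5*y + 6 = 6*y^2 + 18*y - 24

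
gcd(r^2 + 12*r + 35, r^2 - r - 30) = r + 5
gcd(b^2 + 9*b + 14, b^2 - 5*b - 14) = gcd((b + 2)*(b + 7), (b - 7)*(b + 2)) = b + 2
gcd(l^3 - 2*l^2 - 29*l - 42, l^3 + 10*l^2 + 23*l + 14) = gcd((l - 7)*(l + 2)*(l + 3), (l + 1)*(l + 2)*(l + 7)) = l + 2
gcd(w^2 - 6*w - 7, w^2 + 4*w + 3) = w + 1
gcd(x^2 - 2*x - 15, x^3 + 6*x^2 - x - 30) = x + 3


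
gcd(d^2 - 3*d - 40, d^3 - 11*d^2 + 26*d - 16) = d - 8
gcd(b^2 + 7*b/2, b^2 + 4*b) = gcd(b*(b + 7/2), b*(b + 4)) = b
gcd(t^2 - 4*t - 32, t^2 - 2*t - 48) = t - 8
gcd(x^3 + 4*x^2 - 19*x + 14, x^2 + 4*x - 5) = x - 1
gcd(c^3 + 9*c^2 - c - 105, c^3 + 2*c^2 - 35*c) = c + 7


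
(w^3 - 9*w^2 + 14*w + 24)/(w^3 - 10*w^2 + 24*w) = (w + 1)/w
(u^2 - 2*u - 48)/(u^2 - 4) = (u^2 - 2*u - 48)/(u^2 - 4)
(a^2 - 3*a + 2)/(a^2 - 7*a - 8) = (-a^2 + 3*a - 2)/(-a^2 + 7*a + 8)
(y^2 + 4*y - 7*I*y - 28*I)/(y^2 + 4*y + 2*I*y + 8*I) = (y - 7*I)/(y + 2*I)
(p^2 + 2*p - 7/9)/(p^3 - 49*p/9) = (3*p - 1)/(p*(3*p - 7))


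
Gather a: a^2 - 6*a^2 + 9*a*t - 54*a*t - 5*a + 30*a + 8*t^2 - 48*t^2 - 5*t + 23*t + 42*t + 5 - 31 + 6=-5*a^2 + a*(25 - 45*t) - 40*t^2 + 60*t - 20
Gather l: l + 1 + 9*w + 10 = l + 9*w + 11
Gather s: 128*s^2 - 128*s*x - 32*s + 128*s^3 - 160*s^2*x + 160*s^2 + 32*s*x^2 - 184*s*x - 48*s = 128*s^3 + s^2*(288 - 160*x) + s*(32*x^2 - 312*x - 80)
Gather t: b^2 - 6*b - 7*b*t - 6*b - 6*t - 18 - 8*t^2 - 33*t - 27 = b^2 - 12*b - 8*t^2 + t*(-7*b - 39) - 45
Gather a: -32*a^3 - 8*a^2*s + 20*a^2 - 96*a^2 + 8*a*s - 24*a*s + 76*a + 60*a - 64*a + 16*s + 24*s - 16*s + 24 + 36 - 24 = -32*a^3 + a^2*(-8*s - 76) + a*(72 - 16*s) + 24*s + 36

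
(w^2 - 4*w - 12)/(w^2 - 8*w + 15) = (w^2 - 4*w - 12)/(w^2 - 8*w + 15)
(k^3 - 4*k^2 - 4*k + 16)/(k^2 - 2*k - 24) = (-k^3 + 4*k^2 + 4*k - 16)/(-k^2 + 2*k + 24)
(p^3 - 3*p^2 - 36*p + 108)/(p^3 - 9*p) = (p^2 - 36)/(p*(p + 3))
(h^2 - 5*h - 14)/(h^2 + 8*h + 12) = (h - 7)/(h + 6)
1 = 1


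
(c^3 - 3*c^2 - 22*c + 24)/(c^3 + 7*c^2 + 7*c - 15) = (c^2 - 2*c - 24)/(c^2 + 8*c + 15)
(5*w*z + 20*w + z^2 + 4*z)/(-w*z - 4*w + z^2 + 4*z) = (5*w + z)/(-w + z)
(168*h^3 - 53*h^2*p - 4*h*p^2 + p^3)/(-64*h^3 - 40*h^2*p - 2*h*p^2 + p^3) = (-21*h^2 + 4*h*p + p^2)/(8*h^2 + 6*h*p + p^2)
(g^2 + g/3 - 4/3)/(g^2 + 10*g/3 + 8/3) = (g - 1)/(g + 2)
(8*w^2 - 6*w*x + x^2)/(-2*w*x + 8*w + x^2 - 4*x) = (-4*w + x)/(x - 4)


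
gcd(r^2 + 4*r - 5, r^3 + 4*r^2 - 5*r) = r^2 + 4*r - 5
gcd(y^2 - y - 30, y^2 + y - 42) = y - 6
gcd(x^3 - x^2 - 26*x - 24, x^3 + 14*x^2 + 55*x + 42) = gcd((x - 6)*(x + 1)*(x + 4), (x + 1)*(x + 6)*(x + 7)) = x + 1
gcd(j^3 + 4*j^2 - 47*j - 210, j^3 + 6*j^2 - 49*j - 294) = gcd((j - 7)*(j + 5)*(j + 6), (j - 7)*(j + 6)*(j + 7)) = j^2 - j - 42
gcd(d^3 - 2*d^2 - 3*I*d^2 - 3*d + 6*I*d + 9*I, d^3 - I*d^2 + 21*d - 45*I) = d - 3*I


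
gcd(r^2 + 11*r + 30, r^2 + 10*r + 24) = r + 6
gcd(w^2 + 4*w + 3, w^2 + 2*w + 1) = w + 1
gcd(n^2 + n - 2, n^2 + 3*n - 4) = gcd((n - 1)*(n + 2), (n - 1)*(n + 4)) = n - 1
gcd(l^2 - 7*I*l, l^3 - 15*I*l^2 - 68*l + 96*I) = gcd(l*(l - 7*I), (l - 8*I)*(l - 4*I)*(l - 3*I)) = 1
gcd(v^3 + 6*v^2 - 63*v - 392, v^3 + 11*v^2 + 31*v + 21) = v + 7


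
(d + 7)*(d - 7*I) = d^2 + 7*d - 7*I*d - 49*I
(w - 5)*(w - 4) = w^2 - 9*w + 20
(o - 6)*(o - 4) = o^2 - 10*o + 24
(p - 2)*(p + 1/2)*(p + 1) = p^3 - p^2/2 - 5*p/2 - 1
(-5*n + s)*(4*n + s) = -20*n^2 - n*s + s^2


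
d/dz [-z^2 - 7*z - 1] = -2*z - 7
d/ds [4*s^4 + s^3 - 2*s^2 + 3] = s*(16*s^2 + 3*s - 4)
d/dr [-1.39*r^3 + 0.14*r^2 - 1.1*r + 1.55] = -4.17*r^2 + 0.28*r - 1.1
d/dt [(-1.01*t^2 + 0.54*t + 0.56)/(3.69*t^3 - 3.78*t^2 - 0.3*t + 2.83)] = (3.7269*t^4 - 3.9852*t^3 - 3.855*t^2 - 1.483*t + 1.6962)/(13.6161*t^6 - 27.8964*t^5 + 12.0744*t^4 + 23.1534*t^3 - 21.3048*t^2 - 1.698*t + 8.0089)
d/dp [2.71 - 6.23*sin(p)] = -6.23*cos(p)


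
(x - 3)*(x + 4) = x^2 + x - 12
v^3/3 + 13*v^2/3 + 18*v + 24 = (v/3 + 1)*(v + 4)*(v + 6)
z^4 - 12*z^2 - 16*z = z*(z - 4)*(z + 2)^2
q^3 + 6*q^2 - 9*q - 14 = (q - 2)*(q + 1)*(q + 7)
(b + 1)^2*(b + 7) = b^3 + 9*b^2 + 15*b + 7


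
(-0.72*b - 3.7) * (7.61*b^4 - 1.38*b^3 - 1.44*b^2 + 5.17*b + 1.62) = -5.4792*b^5 - 27.1634*b^4 + 6.1428*b^3 + 1.6056*b^2 - 20.2954*b - 5.994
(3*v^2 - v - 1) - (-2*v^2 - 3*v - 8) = 5*v^2 + 2*v + 7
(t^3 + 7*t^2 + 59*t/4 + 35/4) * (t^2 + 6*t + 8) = t^5 + 13*t^4 + 259*t^3/4 + 613*t^2/4 + 341*t/2 + 70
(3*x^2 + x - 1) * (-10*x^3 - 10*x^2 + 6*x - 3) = -30*x^5 - 40*x^4 + 18*x^3 + 7*x^2 - 9*x + 3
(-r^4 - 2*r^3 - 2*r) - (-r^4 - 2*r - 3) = 3 - 2*r^3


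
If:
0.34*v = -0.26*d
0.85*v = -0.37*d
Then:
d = 0.00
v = 0.00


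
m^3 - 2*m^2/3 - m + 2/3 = (m - 1)*(m - 2/3)*(m + 1)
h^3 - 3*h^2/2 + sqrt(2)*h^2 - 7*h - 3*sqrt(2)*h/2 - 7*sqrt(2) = (h - 7/2)*(h + 2)*(h + sqrt(2))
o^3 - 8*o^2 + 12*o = o*(o - 6)*(o - 2)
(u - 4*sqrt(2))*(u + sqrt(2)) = u^2 - 3*sqrt(2)*u - 8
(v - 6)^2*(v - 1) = v^3 - 13*v^2 + 48*v - 36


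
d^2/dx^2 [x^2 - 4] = 2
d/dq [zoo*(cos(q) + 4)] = zoo*sin(q)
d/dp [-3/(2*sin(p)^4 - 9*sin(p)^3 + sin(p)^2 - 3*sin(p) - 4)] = 3*(8*sin(p)^3 - 27*sin(p)^2 + 2*sin(p) - 3)*cos(p)/(2*sin(p)^4 - 9*sin(p)^3 + sin(p)^2 - 3*sin(p) - 4)^2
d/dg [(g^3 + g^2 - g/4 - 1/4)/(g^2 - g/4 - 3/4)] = 2*(8*g^4 - 4*g^3 - 18*g^2 - 8*g + 1)/(16*g^4 - 8*g^3 - 23*g^2 + 6*g + 9)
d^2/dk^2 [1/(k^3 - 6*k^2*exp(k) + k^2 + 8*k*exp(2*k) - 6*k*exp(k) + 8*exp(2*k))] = 2*((k^3 - 6*k^2*exp(k) + k^2 + 8*k*exp(2*k) - 6*k*exp(k) + 8*exp(2*k))*(3*k^2*exp(k) - 16*k*exp(2*k) + 15*k*exp(k) - 3*k - 32*exp(2*k) + 12*exp(k) - 1) + (-6*k^2*exp(k) + 3*k^2 + 16*k*exp(2*k) - 18*k*exp(k) + 2*k + 24*exp(2*k) - 6*exp(k))^2)/(k^3 - 6*k^2*exp(k) + k^2 + 8*k*exp(2*k) - 6*k*exp(k) + 8*exp(2*k))^3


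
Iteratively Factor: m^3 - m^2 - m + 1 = (m - 1)*(m^2 - 1) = (m - 1)*(m + 1)*(m - 1)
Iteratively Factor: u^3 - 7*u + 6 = (u - 2)*(u^2 + 2*u - 3) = (u - 2)*(u - 1)*(u + 3)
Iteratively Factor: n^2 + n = (n + 1)*(n)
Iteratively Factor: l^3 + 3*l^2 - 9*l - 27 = (l + 3)*(l^2 - 9) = (l - 3)*(l + 3)*(l + 3)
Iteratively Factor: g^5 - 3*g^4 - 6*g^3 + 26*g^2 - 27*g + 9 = (g - 3)*(g^4 - 6*g^2 + 8*g - 3) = (g - 3)*(g - 1)*(g^3 + g^2 - 5*g + 3) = (g - 3)*(g - 1)^2*(g^2 + 2*g - 3) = (g - 3)*(g - 1)^3*(g + 3)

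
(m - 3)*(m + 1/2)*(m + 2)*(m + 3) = m^4 + 5*m^3/2 - 8*m^2 - 45*m/2 - 9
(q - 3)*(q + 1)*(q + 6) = q^3 + 4*q^2 - 15*q - 18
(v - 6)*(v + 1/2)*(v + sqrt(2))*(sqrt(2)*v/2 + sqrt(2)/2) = sqrt(2)*v^4/2 - 9*sqrt(2)*v^3/4 + v^3 - 17*sqrt(2)*v^2/4 - 9*v^2/2 - 17*v/2 - 3*sqrt(2)*v/2 - 3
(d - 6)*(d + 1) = d^2 - 5*d - 6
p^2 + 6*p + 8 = (p + 2)*(p + 4)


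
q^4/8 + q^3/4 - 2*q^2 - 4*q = q*(q/4 + 1)*(q/2 + 1)*(q - 4)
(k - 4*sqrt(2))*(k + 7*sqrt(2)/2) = k^2 - sqrt(2)*k/2 - 28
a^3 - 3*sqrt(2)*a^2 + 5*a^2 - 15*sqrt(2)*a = a*(a + 5)*(a - 3*sqrt(2))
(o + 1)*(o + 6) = o^2 + 7*o + 6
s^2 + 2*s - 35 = (s - 5)*(s + 7)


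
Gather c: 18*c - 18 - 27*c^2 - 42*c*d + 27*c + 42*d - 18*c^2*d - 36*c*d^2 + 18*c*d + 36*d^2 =c^2*(-18*d - 27) + c*(-36*d^2 - 24*d + 45) + 36*d^2 + 42*d - 18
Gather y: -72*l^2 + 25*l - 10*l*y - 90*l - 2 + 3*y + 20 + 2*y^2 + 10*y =-72*l^2 - 65*l + 2*y^2 + y*(13 - 10*l) + 18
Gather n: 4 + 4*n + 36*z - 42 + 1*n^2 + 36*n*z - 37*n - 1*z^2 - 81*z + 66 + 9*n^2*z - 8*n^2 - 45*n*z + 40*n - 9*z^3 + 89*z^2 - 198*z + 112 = n^2*(9*z - 7) + n*(7 - 9*z) - 9*z^3 + 88*z^2 - 243*z + 140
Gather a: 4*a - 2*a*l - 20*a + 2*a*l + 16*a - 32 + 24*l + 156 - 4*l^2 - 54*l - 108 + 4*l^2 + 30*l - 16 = 0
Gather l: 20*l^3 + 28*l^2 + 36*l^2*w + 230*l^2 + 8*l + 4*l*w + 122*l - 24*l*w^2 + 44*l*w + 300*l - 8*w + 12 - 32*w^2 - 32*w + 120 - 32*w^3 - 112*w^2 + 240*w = 20*l^3 + l^2*(36*w + 258) + l*(-24*w^2 + 48*w + 430) - 32*w^3 - 144*w^2 + 200*w + 132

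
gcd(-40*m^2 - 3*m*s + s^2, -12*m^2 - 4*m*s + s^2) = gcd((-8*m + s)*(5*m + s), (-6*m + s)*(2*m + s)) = 1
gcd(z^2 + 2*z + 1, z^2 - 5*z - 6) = z + 1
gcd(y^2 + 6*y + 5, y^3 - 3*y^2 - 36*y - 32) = y + 1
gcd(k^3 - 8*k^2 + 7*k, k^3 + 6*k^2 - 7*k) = k^2 - k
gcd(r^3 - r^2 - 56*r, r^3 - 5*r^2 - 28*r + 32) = r - 8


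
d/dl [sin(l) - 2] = cos(l)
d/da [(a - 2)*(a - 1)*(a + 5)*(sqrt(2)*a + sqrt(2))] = sqrt(2)*(4*a^3 + 9*a^2 - 22*a - 3)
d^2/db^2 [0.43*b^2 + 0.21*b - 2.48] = 0.860000000000000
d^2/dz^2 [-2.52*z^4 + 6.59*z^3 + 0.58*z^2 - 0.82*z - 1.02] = -30.24*z^2 + 39.54*z + 1.16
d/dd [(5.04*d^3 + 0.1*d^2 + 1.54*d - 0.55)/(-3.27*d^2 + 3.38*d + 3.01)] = (-16.4808*d^4 + 34.0704*d^3 + 50.885*d^2 - 2.995*d + 6.4944)/(10.6929*d^4 - 22.1052*d^3 - 8.261*d^2 + 20.3476*d + 9.0601)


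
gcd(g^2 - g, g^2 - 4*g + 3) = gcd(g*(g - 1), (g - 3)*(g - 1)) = g - 1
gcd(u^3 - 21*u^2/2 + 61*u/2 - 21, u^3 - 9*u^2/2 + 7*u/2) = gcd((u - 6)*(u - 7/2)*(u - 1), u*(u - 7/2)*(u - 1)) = u^2 - 9*u/2 + 7/2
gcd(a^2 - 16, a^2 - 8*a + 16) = a - 4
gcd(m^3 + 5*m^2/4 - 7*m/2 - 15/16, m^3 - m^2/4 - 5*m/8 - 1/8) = m + 1/4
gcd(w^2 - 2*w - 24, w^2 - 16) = w + 4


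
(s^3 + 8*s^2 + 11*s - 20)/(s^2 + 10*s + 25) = (s^2 + 3*s - 4)/(s + 5)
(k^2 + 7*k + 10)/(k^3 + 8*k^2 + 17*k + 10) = 1/(k + 1)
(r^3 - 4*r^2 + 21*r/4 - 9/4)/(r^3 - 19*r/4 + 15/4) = (2*r - 3)/(2*r + 5)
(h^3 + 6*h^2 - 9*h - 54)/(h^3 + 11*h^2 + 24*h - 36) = (h^2 - 9)/(h^2 + 5*h - 6)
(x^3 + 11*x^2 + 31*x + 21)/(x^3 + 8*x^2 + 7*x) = (x + 3)/x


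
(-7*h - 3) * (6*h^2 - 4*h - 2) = -42*h^3 + 10*h^2 + 26*h + 6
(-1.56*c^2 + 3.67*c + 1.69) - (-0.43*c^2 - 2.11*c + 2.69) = -1.13*c^2 + 5.78*c - 1.0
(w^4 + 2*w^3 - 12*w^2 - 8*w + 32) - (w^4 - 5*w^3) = 7*w^3 - 12*w^2 - 8*w + 32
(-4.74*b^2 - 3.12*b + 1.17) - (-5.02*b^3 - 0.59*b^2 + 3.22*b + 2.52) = 5.02*b^3 - 4.15*b^2 - 6.34*b - 1.35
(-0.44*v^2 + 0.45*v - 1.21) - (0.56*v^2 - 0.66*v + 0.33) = -1.0*v^2 + 1.11*v - 1.54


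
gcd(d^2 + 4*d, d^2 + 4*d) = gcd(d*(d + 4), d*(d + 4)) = d^2 + 4*d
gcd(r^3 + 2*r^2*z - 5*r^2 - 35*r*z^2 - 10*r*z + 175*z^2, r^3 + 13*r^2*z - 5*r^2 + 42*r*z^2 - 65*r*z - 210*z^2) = r^2 + 7*r*z - 5*r - 35*z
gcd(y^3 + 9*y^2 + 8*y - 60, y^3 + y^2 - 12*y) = 1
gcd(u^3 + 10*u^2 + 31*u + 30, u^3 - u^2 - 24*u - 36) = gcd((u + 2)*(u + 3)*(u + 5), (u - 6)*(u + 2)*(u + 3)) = u^2 + 5*u + 6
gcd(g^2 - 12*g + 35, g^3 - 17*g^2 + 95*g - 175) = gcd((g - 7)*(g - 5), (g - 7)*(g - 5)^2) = g^2 - 12*g + 35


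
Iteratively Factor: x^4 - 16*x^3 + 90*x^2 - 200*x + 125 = (x - 5)*(x^3 - 11*x^2 + 35*x - 25) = (x - 5)^2*(x^2 - 6*x + 5) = (x - 5)^2*(x - 1)*(x - 5)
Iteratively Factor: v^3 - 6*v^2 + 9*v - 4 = (v - 4)*(v^2 - 2*v + 1) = (v - 4)*(v - 1)*(v - 1)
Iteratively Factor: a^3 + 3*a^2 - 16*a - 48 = (a - 4)*(a^2 + 7*a + 12) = (a - 4)*(a + 3)*(a + 4)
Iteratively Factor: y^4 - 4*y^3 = (y - 4)*(y^3) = y*(y - 4)*(y^2) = y^2*(y - 4)*(y)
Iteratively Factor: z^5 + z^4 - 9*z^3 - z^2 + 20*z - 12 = (z - 2)*(z^4 + 3*z^3 - 3*z^2 - 7*z + 6) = (z - 2)*(z + 3)*(z^3 - 3*z + 2) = (z - 2)*(z - 1)*(z + 3)*(z^2 + z - 2) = (z - 2)*(z - 1)^2*(z + 3)*(z + 2)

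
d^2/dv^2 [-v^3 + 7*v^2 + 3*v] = 14 - 6*v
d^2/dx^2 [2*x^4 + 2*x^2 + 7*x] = 24*x^2 + 4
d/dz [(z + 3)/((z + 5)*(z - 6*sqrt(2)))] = (-(z + 3)*(z + 5) - (z + 3)*(z - 6*sqrt(2)) + (z + 5)*(z - 6*sqrt(2)))/((z + 5)^2*(z - 6*sqrt(2))^2)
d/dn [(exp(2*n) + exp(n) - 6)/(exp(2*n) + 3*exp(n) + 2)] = 2*(exp(2*n) + 8*exp(n) + 10)*exp(n)/(exp(4*n) + 6*exp(3*n) + 13*exp(2*n) + 12*exp(n) + 4)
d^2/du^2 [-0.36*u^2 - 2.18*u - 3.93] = -0.720000000000000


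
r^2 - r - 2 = (r - 2)*(r + 1)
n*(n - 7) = n^2 - 7*n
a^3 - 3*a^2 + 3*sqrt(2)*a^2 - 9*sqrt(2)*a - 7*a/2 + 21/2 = (a - 3)*(a - sqrt(2)/2)*(a + 7*sqrt(2)/2)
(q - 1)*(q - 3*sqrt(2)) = q^2 - 3*sqrt(2)*q - q + 3*sqrt(2)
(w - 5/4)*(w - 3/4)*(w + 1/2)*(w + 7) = w^4 + 11*w^3/2 - 169*w^2/16 + w/32 + 105/32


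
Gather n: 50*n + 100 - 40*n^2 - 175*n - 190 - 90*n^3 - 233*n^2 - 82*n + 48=-90*n^3 - 273*n^2 - 207*n - 42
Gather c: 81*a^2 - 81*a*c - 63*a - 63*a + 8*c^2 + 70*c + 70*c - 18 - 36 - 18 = 81*a^2 - 126*a + 8*c^2 + c*(140 - 81*a) - 72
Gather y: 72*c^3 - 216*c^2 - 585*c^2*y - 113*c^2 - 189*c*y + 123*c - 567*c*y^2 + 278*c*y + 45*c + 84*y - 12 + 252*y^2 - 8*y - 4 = 72*c^3 - 329*c^2 + 168*c + y^2*(252 - 567*c) + y*(-585*c^2 + 89*c + 76) - 16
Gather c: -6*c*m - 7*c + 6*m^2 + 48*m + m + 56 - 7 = c*(-6*m - 7) + 6*m^2 + 49*m + 49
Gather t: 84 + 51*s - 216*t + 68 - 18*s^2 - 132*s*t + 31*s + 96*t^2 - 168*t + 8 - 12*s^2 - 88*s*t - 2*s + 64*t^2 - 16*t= -30*s^2 + 80*s + 160*t^2 + t*(-220*s - 400) + 160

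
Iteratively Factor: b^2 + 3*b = (b + 3)*(b)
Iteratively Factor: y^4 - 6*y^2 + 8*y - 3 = (y - 1)*(y^3 + y^2 - 5*y + 3) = (y - 1)*(y + 3)*(y^2 - 2*y + 1) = (y - 1)^2*(y + 3)*(y - 1)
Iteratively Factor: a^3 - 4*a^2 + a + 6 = (a + 1)*(a^2 - 5*a + 6) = (a - 2)*(a + 1)*(a - 3)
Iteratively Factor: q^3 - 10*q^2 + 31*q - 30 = (q - 5)*(q^2 - 5*q + 6) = (q - 5)*(q - 2)*(q - 3)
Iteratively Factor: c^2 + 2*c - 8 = (c + 4)*(c - 2)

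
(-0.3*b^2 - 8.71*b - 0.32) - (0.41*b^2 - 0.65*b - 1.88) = -0.71*b^2 - 8.06*b + 1.56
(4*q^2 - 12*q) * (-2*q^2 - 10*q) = -8*q^4 - 16*q^3 + 120*q^2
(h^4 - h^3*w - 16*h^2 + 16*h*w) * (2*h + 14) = 2*h^5 - 2*h^4*w + 14*h^4 - 14*h^3*w - 32*h^3 + 32*h^2*w - 224*h^2 + 224*h*w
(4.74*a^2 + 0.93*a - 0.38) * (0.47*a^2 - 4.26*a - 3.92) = 2.2278*a^4 - 19.7553*a^3 - 22.7212*a^2 - 2.0268*a + 1.4896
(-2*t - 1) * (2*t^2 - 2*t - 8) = -4*t^3 + 2*t^2 + 18*t + 8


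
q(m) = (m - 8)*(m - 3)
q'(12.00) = 13.00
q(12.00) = 36.00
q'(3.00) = -5.00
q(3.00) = 0.00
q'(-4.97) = -20.94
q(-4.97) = 103.37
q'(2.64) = -5.72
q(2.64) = 1.93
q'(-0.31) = -11.62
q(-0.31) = 27.51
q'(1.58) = -7.84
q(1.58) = 9.12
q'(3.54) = -3.92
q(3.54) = -2.41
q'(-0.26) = -11.52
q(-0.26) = 26.93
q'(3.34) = -4.32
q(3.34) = -1.58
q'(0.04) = -10.92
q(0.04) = 23.56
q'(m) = 2*m - 11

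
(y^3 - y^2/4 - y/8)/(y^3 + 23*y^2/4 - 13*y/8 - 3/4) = y/(y + 6)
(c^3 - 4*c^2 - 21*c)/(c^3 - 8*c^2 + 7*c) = (c + 3)/(c - 1)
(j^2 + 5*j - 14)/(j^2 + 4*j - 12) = (j + 7)/(j + 6)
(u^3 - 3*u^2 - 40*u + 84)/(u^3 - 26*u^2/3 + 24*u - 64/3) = 3*(u^2 - u - 42)/(3*u^2 - 20*u + 32)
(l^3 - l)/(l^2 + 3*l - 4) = l*(l + 1)/(l + 4)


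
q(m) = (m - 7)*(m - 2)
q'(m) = 2*m - 9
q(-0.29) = 16.69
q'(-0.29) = -9.58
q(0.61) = 8.88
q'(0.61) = -7.78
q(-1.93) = 35.09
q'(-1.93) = -12.86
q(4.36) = -6.23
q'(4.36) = -0.28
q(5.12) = -5.87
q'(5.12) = 1.24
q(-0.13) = 15.19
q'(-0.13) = -9.26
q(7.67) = 3.80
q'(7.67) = 6.34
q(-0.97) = 23.67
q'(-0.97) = -10.94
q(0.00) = 14.00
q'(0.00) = -9.00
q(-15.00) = 374.00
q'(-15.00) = -39.00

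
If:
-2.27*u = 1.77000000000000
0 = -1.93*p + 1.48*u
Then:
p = -0.60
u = -0.78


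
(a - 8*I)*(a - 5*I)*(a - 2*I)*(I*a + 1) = I*a^4 + 16*a^3 - 81*I*a^2 - 146*a + 80*I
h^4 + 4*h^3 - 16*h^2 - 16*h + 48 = (h - 2)^2*(h + 2)*(h + 6)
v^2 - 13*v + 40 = (v - 8)*(v - 5)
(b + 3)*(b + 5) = b^2 + 8*b + 15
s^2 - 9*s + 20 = (s - 5)*(s - 4)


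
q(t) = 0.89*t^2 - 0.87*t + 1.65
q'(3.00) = 4.47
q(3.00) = 7.05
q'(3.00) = 4.47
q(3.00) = 7.05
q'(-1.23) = -3.06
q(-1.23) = 4.07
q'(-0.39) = -1.56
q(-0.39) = 2.12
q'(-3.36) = -6.85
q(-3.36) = 14.62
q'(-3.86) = -7.74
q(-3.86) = 18.27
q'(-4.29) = -8.51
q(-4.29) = 21.76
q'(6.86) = 11.34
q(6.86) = 37.56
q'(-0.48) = -1.72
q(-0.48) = 2.27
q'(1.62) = 2.01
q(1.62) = 2.58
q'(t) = 1.78*t - 0.87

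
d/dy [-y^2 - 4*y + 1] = -2*y - 4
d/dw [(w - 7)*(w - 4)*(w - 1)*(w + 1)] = 4*w^3 - 33*w^2 + 54*w + 11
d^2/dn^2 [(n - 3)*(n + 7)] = 2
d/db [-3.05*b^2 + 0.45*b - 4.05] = 0.45 - 6.1*b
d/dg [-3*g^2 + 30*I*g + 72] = -6*g + 30*I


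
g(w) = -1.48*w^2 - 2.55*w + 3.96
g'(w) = -2.96*w - 2.55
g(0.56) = 2.07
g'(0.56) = -4.21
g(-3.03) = -1.90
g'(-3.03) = 6.42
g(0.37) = 2.81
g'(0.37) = -3.65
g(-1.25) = 4.84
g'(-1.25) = 1.15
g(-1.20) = 4.89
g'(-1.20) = 1.00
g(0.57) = 2.03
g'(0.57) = -4.24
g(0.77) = 1.12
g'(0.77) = -4.83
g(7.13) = -89.46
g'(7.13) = -23.65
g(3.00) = -17.01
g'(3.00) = -11.43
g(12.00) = -239.76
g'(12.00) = -38.07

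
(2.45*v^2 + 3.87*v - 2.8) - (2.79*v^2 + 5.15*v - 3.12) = -0.34*v^2 - 1.28*v + 0.32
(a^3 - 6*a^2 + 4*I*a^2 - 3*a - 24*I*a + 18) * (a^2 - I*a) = a^5 - 6*a^4 + 3*I*a^4 + a^3 - 18*I*a^3 - 6*a^2 + 3*I*a^2 - 18*I*a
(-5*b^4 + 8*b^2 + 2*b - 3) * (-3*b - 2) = 15*b^5 + 10*b^4 - 24*b^3 - 22*b^2 + 5*b + 6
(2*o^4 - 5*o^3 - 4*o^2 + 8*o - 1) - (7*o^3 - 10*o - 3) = 2*o^4 - 12*o^3 - 4*o^2 + 18*o + 2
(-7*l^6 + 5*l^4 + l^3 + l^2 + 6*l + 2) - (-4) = -7*l^6 + 5*l^4 + l^3 + l^2 + 6*l + 6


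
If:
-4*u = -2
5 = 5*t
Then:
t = 1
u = 1/2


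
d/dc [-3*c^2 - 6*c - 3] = -6*c - 6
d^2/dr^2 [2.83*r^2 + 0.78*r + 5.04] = 5.66000000000000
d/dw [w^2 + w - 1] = 2*w + 1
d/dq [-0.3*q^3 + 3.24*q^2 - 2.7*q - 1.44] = -0.9*q^2 + 6.48*q - 2.7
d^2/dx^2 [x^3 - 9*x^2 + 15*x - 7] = 6*x - 18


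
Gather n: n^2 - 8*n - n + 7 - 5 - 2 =n^2 - 9*n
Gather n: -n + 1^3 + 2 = 3 - n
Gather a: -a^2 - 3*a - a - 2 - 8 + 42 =-a^2 - 4*a + 32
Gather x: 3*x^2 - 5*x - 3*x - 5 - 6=3*x^2 - 8*x - 11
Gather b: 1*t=t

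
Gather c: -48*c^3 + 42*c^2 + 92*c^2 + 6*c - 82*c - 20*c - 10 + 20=-48*c^3 + 134*c^2 - 96*c + 10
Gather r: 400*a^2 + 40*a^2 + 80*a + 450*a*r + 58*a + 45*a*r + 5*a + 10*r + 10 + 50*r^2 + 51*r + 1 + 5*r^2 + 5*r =440*a^2 + 143*a + 55*r^2 + r*(495*a + 66) + 11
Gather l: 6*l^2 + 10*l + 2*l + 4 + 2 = 6*l^2 + 12*l + 6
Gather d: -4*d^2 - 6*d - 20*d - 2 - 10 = -4*d^2 - 26*d - 12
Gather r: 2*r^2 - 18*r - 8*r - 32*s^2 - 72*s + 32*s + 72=2*r^2 - 26*r - 32*s^2 - 40*s + 72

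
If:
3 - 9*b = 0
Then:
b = 1/3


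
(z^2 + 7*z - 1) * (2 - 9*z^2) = -9*z^4 - 63*z^3 + 11*z^2 + 14*z - 2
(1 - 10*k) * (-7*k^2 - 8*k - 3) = 70*k^3 + 73*k^2 + 22*k - 3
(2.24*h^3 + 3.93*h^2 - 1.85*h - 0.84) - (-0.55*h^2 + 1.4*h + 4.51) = 2.24*h^3 + 4.48*h^2 - 3.25*h - 5.35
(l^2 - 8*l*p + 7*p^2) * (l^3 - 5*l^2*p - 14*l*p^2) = l^5 - 13*l^4*p + 33*l^3*p^2 + 77*l^2*p^3 - 98*l*p^4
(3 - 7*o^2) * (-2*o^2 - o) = 14*o^4 + 7*o^3 - 6*o^2 - 3*o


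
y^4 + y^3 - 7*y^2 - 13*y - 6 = (y - 3)*(y + 1)^2*(y + 2)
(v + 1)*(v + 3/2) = v^2 + 5*v/2 + 3/2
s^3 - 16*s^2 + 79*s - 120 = (s - 8)*(s - 5)*(s - 3)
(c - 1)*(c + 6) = c^2 + 5*c - 6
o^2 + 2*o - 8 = (o - 2)*(o + 4)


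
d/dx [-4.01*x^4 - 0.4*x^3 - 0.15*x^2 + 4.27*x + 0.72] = -16.04*x^3 - 1.2*x^2 - 0.3*x + 4.27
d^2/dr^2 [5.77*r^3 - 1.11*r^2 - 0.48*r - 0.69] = 34.62*r - 2.22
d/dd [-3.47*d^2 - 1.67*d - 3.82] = -6.94*d - 1.67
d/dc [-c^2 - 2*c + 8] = -2*c - 2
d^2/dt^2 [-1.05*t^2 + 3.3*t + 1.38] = -2.10000000000000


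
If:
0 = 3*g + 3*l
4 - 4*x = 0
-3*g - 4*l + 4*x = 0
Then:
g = -4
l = 4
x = 1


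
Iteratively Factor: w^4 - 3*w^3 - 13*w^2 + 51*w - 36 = (w - 3)*(w^3 - 13*w + 12) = (w - 3)^2*(w^2 + 3*w - 4) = (w - 3)^2*(w - 1)*(w + 4)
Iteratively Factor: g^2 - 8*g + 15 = (g - 3)*(g - 5)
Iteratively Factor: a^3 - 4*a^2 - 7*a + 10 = (a - 1)*(a^2 - 3*a - 10) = (a - 5)*(a - 1)*(a + 2)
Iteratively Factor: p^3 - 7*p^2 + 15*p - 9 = (p - 1)*(p^2 - 6*p + 9) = (p - 3)*(p - 1)*(p - 3)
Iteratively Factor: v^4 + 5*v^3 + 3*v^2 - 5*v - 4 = (v + 1)*(v^3 + 4*v^2 - v - 4) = (v - 1)*(v + 1)*(v^2 + 5*v + 4) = (v - 1)*(v + 1)^2*(v + 4)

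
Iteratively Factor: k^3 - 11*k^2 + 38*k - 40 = (k - 2)*(k^2 - 9*k + 20) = (k - 4)*(k - 2)*(k - 5)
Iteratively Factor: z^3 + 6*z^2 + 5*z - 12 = (z + 4)*(z^2 + 2*z - 3) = (z + 3)*(z + 4)*(z - 1)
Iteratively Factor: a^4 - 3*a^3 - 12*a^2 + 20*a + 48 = (a - 4)*(a^3 + a^2 - 8*a - 12) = (a - 4)*(a - 3)*(a^2 + 4*a + 4) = (a - 4)*(a - 3)*(a + 2)*(a + 2)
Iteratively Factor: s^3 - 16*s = (s + 4)*(s^2 - 4*s) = s*(s + 4)*(s - 4)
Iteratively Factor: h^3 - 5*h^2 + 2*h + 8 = (h - 2)*(h^2 - 3*h - 4) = (h - 2)*(h + 1)*(h - 4)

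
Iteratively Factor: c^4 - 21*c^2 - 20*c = (c)*(c^3 - 21*c - 20) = c*(c + 1)*(c^2 - c - 20) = c*(c - 5)*(c + 1)*(c + 4)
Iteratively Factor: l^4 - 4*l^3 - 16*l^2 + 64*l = (l - 4)*(l^3 - 16*l) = (l - 4)^2*(l^2 + 4*l) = l*(l - 4)^2*(l + 4)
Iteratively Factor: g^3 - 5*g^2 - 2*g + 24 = (g - 3)*(g^2 - 2*g - 8) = (g - 4)*(g - 3)*(g + 2)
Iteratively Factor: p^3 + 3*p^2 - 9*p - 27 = (p - 3)*(p^2 + 6*p + 9) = (p - 3)*(p + 3)*(p + 3)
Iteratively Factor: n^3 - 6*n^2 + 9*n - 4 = (n - 1)*(n^2 - 5*n + 4) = (n - 1)^2*(n - 4)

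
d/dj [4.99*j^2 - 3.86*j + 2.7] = 9.98*j - 3.86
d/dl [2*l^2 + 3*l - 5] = 4*l + 3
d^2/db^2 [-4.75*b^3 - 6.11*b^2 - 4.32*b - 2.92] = -28.5*b - 12.22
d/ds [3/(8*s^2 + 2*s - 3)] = 6*(-8*s - 1)/(8*s^2 + 2*s - 3)^2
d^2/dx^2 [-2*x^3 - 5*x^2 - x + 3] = -12*x - 10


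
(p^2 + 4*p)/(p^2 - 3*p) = (p + 4)/(p - 3)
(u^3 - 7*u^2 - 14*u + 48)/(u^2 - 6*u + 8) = (u^2 - 5*u - 24)/(u - 4)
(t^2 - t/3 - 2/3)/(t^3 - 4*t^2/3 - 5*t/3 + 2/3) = (3*t^2 - t - 2)/(3*t^3 - 4*t^2 - 5*t + 2)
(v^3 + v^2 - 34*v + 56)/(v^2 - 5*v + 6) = (v^2 + 3*v - 28)/(v - 3)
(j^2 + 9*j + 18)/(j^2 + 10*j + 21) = (j + 6)/(j + 7)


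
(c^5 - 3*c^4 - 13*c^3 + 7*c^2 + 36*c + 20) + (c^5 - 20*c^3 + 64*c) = 2*c^5 - 3*c^4 - 33*c^3 + 7*c^2 + 100*c + 20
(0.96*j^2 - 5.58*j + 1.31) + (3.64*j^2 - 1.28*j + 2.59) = 4.6*j^2 - 6.86*j + 3.9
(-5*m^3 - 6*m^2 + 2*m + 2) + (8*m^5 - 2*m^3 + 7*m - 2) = 8*m^5 - 7*m^3 - 6*m^2 + 9*m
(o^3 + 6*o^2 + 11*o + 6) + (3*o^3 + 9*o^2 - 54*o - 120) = 4*o^3 + 15*o^2 - 43*o - 114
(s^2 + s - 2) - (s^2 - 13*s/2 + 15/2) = 15*s/2 - 19/2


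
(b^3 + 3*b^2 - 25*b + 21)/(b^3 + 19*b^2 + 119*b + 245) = (b^2 - 4*b + 3)/(b^2 + 12*b + 35)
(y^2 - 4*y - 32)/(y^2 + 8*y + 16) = (y - 8)/(y + 4)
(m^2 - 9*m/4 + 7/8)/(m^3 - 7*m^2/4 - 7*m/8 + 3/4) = (4*m - 7)/(4*m^2 - 5*m - 6)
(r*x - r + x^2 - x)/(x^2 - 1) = (r + x)/(x + 1)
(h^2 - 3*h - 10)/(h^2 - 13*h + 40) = (h + 2)/(h - 8)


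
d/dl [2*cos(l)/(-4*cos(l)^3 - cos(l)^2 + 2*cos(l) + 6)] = -2*(-sin(l)^2 + 6*cos(l) + 2*cos(3*l) + 7)*sin(l)/(sin(l)^2 - cos(l) - cos(3*l) + 5)^2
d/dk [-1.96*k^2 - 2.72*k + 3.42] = -3.92*k - 2.72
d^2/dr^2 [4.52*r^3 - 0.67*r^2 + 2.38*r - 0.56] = 27.12*r - 1.34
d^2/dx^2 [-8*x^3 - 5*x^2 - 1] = -48*x - 10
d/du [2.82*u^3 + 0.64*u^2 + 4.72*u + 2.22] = 8.46*u^2 + 1.28*u + 4.72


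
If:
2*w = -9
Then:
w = -9/2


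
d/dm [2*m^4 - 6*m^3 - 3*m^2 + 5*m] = 8*m^3 - 18*m^2 - 6*m + 5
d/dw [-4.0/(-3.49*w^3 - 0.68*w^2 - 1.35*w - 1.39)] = (-41.88*w^2 - 5.44*w - 5.4)/(3.49*w^3 + 0.68*w^2 + 1.35*w + 1.39)^2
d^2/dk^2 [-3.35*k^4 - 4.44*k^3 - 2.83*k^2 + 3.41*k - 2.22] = -40.2*k^2 - 26.64*k - 5.66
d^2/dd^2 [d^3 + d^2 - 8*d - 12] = 6*d + 2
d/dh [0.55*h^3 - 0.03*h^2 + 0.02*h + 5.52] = 1.65*h^2 - 0.06*h + 0.02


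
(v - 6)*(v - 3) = v^2 - 9*v + 18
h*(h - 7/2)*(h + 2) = h^3 - 3*h^2/2 - 7*h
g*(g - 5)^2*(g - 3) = g^4 - 13*g^3 + 55*g^2 - 75*g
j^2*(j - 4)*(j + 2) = j^4 - 2*j^3 - 8*j^2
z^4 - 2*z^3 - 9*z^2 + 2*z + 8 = (z - 4)*(z - 1)*(z + 1)*(z + 2)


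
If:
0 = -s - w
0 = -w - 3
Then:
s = 3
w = -3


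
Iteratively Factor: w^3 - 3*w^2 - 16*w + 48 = (w + 4)*(w^2 - 7*w + 12) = (w - 3)*(w + 4)*(w - 4)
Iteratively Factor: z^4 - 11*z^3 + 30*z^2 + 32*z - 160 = (z - 4)*(z^3 - 7*z^2 + 2*z + 40) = (z - 4)*(z + 2)*(z^2 - 9*z + 20) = (z - 4)^2*(z + 2)*(z - 5)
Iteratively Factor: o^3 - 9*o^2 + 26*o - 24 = (o - 3)*(o^2 - 6*o + 8) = (o - 3)*(o - 2)*(o - 4)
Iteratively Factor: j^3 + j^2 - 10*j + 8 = (j - 1)*(j^2 + 2*j - 8) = (j - 2)*(j - 1)*(j + 4)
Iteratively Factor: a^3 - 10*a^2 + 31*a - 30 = (a - 3)*(a^2 - 7*a + 10) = (a - 3)*(a - 2)*(a - 5)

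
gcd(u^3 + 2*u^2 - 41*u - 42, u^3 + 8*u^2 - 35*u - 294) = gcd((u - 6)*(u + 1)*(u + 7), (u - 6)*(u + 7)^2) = u^2 + u - 42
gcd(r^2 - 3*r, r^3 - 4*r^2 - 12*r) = r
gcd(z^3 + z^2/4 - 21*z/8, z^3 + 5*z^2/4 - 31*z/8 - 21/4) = z + 7/4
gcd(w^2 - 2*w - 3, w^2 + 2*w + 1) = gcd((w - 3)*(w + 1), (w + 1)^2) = w + 1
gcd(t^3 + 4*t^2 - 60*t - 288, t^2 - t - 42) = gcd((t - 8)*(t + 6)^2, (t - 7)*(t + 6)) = t + 6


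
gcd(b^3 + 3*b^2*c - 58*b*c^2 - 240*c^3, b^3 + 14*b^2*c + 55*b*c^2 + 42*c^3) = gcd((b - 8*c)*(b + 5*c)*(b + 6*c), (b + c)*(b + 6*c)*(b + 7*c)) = b + 6*c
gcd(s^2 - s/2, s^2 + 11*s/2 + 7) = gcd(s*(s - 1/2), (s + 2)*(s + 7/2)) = 1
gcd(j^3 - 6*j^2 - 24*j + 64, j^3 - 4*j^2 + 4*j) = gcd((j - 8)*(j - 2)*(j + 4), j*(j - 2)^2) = j - 2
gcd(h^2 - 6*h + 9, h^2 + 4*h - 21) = h - 3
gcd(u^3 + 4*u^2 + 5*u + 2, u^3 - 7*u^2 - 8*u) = u + 1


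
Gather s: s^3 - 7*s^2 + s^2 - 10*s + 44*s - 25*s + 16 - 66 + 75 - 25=s^3 - 6*s^2 + 9*s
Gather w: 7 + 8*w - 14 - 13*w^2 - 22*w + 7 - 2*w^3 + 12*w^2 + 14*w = -2*w^3 - w^2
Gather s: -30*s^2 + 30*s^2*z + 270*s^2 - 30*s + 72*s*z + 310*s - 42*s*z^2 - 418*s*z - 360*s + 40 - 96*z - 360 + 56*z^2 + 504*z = s^2*(30*z + 240) + s*(-42*z^2 - 346*z - 80) + 56*z^2 + 408*z - 320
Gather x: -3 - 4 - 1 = -8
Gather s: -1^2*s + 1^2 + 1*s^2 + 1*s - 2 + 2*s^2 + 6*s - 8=3*s^2 + 6*s - 9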